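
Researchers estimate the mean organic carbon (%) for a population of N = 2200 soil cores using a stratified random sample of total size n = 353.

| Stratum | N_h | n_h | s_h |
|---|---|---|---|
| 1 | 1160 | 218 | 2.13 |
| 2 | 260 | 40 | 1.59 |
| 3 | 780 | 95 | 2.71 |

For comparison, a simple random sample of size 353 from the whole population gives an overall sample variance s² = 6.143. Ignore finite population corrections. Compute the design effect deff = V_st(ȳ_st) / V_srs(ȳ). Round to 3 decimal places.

deff ≈ 0.942

V̂(ȳ_st) = Σ W_h² s_h²/n_h, with W_h = N_h/N and N = 2200:
  stratum 1: (1160/2200)²·2.13²/218 = 0.00578593
  stratum 2: (260/2200)²·1.59²/40 = 0.000882746
  stratum 3: (780/2200)²·2.71²/95 = 0.0097176
V_st = 0.0163863
V_srs = s²/n = 6.143/353 = 0.0174023
deff = V_st / V_srs = 0.0163863/0.0174023 = 0.9416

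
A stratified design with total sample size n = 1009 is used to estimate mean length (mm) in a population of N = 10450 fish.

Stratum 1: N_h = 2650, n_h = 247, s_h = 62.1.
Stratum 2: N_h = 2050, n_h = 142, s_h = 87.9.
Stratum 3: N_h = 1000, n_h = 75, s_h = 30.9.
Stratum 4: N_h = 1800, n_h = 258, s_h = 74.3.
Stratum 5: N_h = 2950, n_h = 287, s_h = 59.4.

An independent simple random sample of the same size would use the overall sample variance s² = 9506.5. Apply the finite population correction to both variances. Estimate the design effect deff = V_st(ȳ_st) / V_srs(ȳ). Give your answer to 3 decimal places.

V̂(ȳ_st) = Σ W_h² (1 − n_h/N_h) s_h²/n_h, with W_h = N_h/N and N = 10450:
  stratum 1: (2650/10450)²·(1 − 247/2650)·62.1²/247 = 0.910444
  stratum 2: (2050/10450)²·(1 − 142/2050)·87.9²/142 = 1.9489
  stratum 3: (1000/10450)²·(1 − 75/1000)·30.9²/75 = 0.107836
  stratum 4: (1800/10450)²·(1 − 258/1800)·74.3²/258 = 0.543854
  stratum 5: (2950/10450)²·(1 − 287/2950)·59.4²/287 = 0.884406
V_st = 4.39544
V_srs = (1 − 1009/10450)·9506.5/1009 = 8.51199
deff = V_st / V_srs = 4.39544/8.51199 = 0.5164

deff ≈ 0.516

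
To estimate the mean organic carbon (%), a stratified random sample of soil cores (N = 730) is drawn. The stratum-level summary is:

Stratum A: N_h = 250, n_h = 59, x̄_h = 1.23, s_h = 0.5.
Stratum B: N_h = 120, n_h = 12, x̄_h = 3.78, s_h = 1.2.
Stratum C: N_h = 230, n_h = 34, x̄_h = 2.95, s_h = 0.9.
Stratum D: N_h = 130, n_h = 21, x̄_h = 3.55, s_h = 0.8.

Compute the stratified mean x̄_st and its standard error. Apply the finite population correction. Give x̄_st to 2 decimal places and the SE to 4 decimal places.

x̄_st ≈ 2.60, SE ≈ 0.0783

x̄_st = Σ W_h x̄_h = (250·1.23 + 120·3.78 + 230·2.95 + 130·3.55)/730 = 2.60425
V̂(x̄_st) = Σ W_h² (1 − n_h/N_h) s_h²/n_h, with W_h = N_h/N and N = 730:
  stratum A: (250/730)²·(1 − 59/250)·0.5²/59 = 0.000379678
  stratum B: (120/730)²·(1 − 12/120)·1.2²/12 = 0.00291837
  stratum C: (230/730)²·(1 − 34/230)·0.9²/34 = 0.00201532
  stratum D: (130/730)²·(1 − 21/130)·0.8²/21 = 0.000810373
V̂(x̄_st) = 0.00612374
SE(x̄_st) = √0.00612374 = 0.0782544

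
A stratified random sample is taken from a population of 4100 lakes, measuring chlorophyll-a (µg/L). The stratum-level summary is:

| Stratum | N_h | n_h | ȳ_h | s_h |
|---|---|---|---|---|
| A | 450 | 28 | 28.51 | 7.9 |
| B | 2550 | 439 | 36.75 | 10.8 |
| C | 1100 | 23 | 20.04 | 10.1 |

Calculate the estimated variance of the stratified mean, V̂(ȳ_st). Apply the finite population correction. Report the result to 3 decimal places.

V̂(ȳ_st) = Σ W_h² (1 − n_h/N_h) s_h²/n_h, with W_h = N_h/N and N = 4100:
  stratum A: (450/4100)²·(1 − 28/450)·7.9²/28 = 0.0251799
  stratum B: (2550/4100)²·(1 − 439/2550)·10.8²/439 = 0.0850832
  stratum C: (1100/4100)²·(1 − 23/1100)·10.1²/23 = 0.312576
V̂(ȳ_st) = 0.422839

V̂(ȳ_st) ≈ 0.423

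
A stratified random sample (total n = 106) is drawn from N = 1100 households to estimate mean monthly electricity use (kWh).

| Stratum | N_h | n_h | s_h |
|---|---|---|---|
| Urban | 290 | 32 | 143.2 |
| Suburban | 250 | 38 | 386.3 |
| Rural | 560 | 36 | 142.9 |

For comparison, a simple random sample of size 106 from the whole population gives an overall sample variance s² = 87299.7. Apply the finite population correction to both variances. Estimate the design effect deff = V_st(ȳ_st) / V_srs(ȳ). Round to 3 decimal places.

deff ≈ 0.469

V̂(ȳ_st) = Σ W_h² (1 − n_h/N_h) s_h²/n_h, with W_h = N_h/N and N = 1100:
  stratum Urban: (290/1100)²·(1 − 32/290)·143.2²/32 = 39.6249
  stratum Suburban: (250/1100)²·(1 − 38/250)·386.3²/38 = 172.011
  stratum Rural: (560/1100)²·(1 − 36/560)·142.9²/36 = 137.561
V_st = 349.197
V_srs = (1 − 106/1100)·87299.7/106 = 744.219
deff = V_st / V_srs = 349.197/744.219 = 0.4692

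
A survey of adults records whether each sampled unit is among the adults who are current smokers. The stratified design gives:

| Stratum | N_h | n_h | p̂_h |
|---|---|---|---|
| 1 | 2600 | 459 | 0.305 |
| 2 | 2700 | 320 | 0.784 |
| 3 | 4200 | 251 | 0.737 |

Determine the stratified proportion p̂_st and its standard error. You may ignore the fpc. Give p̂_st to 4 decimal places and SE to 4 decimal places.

p̂_st ≈ 0.6321, SE ≈ 0.0151

N = 9500; stratum weights W_h = N_h/N.
p̂_st = Σ W_h p̂_h = (2600·0.305 + 2700·0.784 + 4200·0.737)/9500 = 0.63213
V̂(p̂_st) = Σ W_h² p̂_h(1−p̂_h)/(n_h−1):
  stratum 1: (2600/9500)²·0.305·0.695/458 = 3.46672e-05
  stratum 2: (2700/9500)²·0.784·0.216/319 = 4.28805e-05
  stratum 3: (4200/9500)²·0.737·0.263/250 = 0.000151543
V̂(p̂_st) = 0.00022909; SE = √V̂ = 0.0151357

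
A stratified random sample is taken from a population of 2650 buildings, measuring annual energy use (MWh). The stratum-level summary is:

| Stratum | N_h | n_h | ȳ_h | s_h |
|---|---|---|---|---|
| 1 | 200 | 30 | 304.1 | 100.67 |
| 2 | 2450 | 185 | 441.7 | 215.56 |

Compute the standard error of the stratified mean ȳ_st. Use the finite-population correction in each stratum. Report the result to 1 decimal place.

SE(ȳ_st) ≈ 14.1

V̂(ȳ_st) = Σ W_h² (1 − n_h/N_h) s_h²/n_h, with W_h = N_h/N and N = 2650:
  stratum 1: (200/2650)²·(1 − 30/200)·100.67²/30 = 1.63556
  stratum 2: (2450/2650)²·(1 − 185/2450)·215.56²/185 = 198.476
V̂(ȳ_st) = 200.111
SE(ȳ_st) = √200.111 = 14.1461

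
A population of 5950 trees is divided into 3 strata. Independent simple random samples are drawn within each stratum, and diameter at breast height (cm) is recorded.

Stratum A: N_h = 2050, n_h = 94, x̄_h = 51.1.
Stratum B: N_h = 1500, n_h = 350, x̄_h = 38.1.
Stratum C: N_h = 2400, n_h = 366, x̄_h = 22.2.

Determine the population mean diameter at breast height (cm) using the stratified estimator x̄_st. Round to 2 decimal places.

N = Σ N_h = 5950. Stratum weights W_h = N_h/N.
x̄_st = (2050·51.1 + 1500·38.1 + 2400·22.2) / 5950 = 36.1655

x̄_st ≈ 36.17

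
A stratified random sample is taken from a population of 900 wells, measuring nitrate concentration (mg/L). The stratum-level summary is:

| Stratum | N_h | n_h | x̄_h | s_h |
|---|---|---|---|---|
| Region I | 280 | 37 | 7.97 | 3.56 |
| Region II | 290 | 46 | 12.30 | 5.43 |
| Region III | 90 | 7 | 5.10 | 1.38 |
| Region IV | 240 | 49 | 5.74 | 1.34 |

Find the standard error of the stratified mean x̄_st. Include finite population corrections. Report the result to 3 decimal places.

V̂(x̄_st) = Σ W_h² (1 − n_h/N_h) s_h²/n_h, with W_h = N_h/N and N = 900:
  stratum Region I: (280/900)²·(1 − 37/280)·3.56²/37 = 0.0287725
  stratum Region II: (290/900)²·(1 − 46/290)·5.43²/46 = 0.0559944
  stratum Region III: (90/900)²·(1 − 7/90)·1.38²/7 = 0.00250897
  stratum Region IV: (240/900)²·(1 − 49/240)·1.34²/49 = 0.00207383
V̂(x̄_st) = 0.0893497
SE(x̄_st) = √0.0893497 = 0.298914

SE(x̄_st) ≈ 0.299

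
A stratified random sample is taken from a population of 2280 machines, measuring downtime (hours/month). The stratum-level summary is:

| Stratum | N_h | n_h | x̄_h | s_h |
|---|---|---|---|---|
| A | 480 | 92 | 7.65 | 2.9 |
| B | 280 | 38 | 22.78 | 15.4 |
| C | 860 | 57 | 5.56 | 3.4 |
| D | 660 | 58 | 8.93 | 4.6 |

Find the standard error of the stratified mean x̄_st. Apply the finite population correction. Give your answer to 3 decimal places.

SE(x̄_st) ≈ 0.373

V̂(x̄_st) = Σ W_h² (1 − n_h/N_h) s_h²/n_h, with W_h = N_h/N and N = 2280:
  stratum A: (480/2280)²·(1 − 92/480)·2.9²/92 = 0.003275
  stratum B: (280/2280)²·(1 − 38/280)·15.4²/38 = 0.0813507
  stratum C: (860/2280)²·(1 − 57/860)·3.4²/57 = 0.0269418
  stratum D: (660/2280)²·(1 − 58/660)·4.6²/58 = 0.0278842
V̂(x̄_st) = 0.139452
SE(x̄_st) = √0.139452 = 0.373432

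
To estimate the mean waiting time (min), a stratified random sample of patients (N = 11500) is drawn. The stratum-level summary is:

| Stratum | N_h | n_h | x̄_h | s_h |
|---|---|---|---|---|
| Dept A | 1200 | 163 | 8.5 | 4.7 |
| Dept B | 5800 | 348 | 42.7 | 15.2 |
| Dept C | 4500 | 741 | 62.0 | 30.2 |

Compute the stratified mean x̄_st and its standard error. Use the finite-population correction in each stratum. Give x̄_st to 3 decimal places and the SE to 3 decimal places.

x̄_st = Σ W_h x̄_h = (1200·8.5 + 5800·42.7 + 4500·62.0)/11500 = 46.68348
V̂(x̄_st) = Σ W_h² (1 − n_h/N_h) s_h²/n_h, with W_h = N_h/N and N = 11500:
  stratum Dept A: (1200/11500)²·(1 − 163/1200)·4.7²/163 = 0.00127518
  stratum Dept B: (5800/11500)²·(1 − 348/5800)·15.2²/348 = 0.158744
  stratum Dept C: (4500/11500)²·(1 − 741/4500)·30.2²/741 = 0.157429
V̂(x̄_st) = 0.317448
SE(x̄_st) = √0.317448 = 0.563425

x̄_st ≈ 46.683, SE ≈ 0.563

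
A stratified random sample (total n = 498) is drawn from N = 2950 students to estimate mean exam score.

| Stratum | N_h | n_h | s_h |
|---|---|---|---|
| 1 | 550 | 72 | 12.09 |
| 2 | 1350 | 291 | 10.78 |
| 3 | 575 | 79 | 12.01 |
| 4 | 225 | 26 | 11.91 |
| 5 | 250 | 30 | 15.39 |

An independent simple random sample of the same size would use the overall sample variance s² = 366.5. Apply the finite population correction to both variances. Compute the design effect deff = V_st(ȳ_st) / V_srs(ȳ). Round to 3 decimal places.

deff ≈ 0.433

V̂(ȳ_st) = Σ W_h² (1 − n_h/N_h) s_h²/n_h, with W_h = N_h/N and N = 2950:
  stratum 1: (550/2950)²·(1 − 72/550)·12.09²/72 = 0.0613291
  stratum 2: (1350/2950)²·(1 − 291/1350)·10.78²/291 = 0.065604
  stratum 3: (575/2950)²·(1 − 79/575)·12.01²/79 = 0.0598363
  stratum 4: (225/2950)²·(1 − 26/225)·11.91²/26 = 0.02807
  stratum 5: (250/2950)²·(1 − 30/250)·15.39²/30 = 0.049897
V_st = 0.264736
V_srs = (1 − 498/2950)·366.5/498 = 0.611706
deff = V_st / V_srs = 0.264736/0.611706 = 0.4328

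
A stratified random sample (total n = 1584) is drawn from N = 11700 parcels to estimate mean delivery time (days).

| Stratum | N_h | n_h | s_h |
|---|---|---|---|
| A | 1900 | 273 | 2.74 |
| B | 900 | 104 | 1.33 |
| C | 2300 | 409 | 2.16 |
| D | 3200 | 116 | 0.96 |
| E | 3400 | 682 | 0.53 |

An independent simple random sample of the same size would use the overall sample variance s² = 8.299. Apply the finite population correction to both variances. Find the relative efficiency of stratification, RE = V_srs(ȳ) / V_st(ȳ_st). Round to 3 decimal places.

RE ≈ 2.708

V̂(ȳ_st) = Σ W_h² (1 − n_h/N_h) s_h²/n_h, with W_h = N_h/N and N = 11700:
  stratum A: (1900/11700)²·(1 − 273/1900)·2.74²/273 = 0.000621023
  stratum B: (900/11700)²·(1 − 104/900)·1.33²/104 = 8.90131e-05
  stratum C: (2300/11700)²·(1 − 409/2300)·2.16²/409 = 0.000362436
  stratum D: (3200/11700)²·(1 − 116/3200)·0.96²/116 = 0.000572766
  stratum E: (3400/11700)²·(1 − 682/3400)·0.53²/682 = 2.78051e-05
V_st = 0.00167304
V_srs = (1 − 1584/11700)·8.299/1584 = 0.00452995
Relative efficiency = V_srs / V_st = 0.00452995/0.00167304 = 2.7076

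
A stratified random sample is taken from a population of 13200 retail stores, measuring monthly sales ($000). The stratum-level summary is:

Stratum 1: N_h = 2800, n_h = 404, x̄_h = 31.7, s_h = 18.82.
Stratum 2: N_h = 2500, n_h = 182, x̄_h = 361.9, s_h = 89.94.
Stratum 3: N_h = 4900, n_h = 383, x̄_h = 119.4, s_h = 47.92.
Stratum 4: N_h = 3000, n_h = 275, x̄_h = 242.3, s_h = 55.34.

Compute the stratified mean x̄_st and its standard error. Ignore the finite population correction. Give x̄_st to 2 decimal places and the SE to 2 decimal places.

x̄_st = Σ W_h x̄_h = (2800·31.7 + 2500·361.9 + 4900·119.4 + 3000·242.3)/13200 = 174.65682
V̂(x̄_st) = Σ W_h² s_h²/n_h, with W_h = N_h/N and N = 13200:
  stratum 1: (2800/13200)²·18.82²/404 = 0.0394481
  stratum 2: (2500/13200)²·89.94²/182 = 1.59429
  stratum 3: (4900/13200)²·47.92²/383 = 0.826188
  stratum 4: (3000/13200)²·55.34²/275 = 0.575228
V̂(x̄_st) = 3.03515
SE(x̄_st) = √3.03515 = 1.74217

x̄_st ≈ 174.66, SE ≈ 1.74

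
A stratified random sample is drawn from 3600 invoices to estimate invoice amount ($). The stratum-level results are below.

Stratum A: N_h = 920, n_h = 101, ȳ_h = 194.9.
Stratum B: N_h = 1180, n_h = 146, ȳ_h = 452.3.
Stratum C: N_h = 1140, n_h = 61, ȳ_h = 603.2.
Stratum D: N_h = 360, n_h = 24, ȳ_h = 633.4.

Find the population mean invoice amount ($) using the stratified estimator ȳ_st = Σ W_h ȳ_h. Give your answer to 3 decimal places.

ȳ_st ≈ 452.415

N = Σ N_h = 3600. Stratum weights W_h = N_h/N.
ȳ_st = (920·194.9 + 1180·452.3 + 1140·603.2 + 360·633.4) / 3600 = 452.41500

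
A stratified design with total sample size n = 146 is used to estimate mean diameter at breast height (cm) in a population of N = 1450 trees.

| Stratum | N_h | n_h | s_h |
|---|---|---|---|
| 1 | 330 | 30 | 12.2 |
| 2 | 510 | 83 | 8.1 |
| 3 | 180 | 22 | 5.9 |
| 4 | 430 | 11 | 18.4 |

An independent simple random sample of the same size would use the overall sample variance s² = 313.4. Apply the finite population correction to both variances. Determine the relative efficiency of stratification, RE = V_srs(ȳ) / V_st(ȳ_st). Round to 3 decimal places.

V̂(ȳ_st) = Σ W_h² (1 − n_h/N_h) s_h²/n_h, with W_h = N_h/N and N = 1450:
  stratum 1: (330/1450)²·(1 − 30/330)·12.2²/30 = 0.233613
  stratum 2: (510/1450)²·(1 − 83/510)·8.1²/83 = 0.0818755
  stratum 3: (180/1450)²·(1 − 22/180)·5.9²/22 = 0.021403
  stratum 4: (430/1450)²·(1 − 11/430)·18.4²/11 = 2.63748
V_st = 2.97437
V_srs = (1 − 146/1450)·313.4/146 = 1.93044
Relative efficiency = V_srs / V_st = 1.93044/2.97437 = 0.6490

RE ≈ 0.649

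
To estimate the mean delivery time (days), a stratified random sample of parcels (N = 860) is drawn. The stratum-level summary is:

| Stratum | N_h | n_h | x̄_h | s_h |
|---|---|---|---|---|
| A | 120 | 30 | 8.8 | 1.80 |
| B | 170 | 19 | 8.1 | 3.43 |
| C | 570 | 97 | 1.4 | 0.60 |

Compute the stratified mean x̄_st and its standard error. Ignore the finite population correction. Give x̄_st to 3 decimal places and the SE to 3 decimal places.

x̄_st ≈ 3.757, SE ≈ 0.167

x̄_st = Σ W_h x̄_h = (120·8.8 + 170·8.1 + 570·1.4)/860 = 3.75698
V̂(x̄_st) = Σ W_h² s_h²/n_h, with W_h = N_h/N and N = 860:
  stratum A: (120/860)²·1.80²/30 = 0.00210276
  stratum B: (170/860)²·3.43²/19 = 0.0241956
  stratum C: (570/860)²·0.60²/97 = 0.00163036
V̂(x̄_st) = 0.0279287
SE(x̄_st) = √0.0279287 = 0.167119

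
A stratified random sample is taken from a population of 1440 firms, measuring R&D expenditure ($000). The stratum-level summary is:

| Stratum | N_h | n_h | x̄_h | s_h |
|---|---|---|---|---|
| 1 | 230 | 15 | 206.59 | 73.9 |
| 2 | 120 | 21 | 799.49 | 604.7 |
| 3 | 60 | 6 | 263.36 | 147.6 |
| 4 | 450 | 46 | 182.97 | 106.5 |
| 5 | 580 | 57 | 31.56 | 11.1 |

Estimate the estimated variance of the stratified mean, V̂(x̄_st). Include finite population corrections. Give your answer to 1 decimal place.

V̂(x̄_st) ≈ 136.0

V̂(x̄_st) = Σ W_h² (1 − n_h/N_h) s_h²/n_h, with W_h = N_h/N and N = 1440:
  stratum 1: (230/1440)²·(1 − 15/230)·73.9²/15 = 8.68238
  stratum 2: (120/1440)²·(1 − 21/120)·604.7²/21 = 99.759
  stratum 3: (60/1440)²·(1 − 6/60)·147.6²/6 = 5.67338
  stratum 4: (450/1440)²·(1 − 46/450)·106.5²/46 = 21.6177
  stratum 5: (580/1440)²·(1 − 57/580)·11.1²/57 = 0.31621
V̂(x̄_st) = 136.049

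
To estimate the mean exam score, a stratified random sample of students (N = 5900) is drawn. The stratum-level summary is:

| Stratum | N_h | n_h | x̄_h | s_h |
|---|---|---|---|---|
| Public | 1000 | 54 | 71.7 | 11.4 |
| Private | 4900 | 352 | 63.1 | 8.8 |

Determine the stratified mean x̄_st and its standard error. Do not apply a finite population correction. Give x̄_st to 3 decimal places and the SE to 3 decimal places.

x̄_st ≈ 64.558, SE ≈ 0.470

x̄_st = Σ W_h x̄_h = (1000·71.7 + 4900·63.1)/5900 = 64.55763
V̂(x̄_st) = Σ W_h² s_h²/n_h, with W_h = N_h/N and N = 5900:
  stratum Public: (1000/5900)²·11.4²/54 = 0.0691372
  stratum Private: (4900/5900)²·8.8²/352 = 0.151744
V̂(x̄_st) = 0.220881
SE(x̄_st) = √0.220881 = 0.46998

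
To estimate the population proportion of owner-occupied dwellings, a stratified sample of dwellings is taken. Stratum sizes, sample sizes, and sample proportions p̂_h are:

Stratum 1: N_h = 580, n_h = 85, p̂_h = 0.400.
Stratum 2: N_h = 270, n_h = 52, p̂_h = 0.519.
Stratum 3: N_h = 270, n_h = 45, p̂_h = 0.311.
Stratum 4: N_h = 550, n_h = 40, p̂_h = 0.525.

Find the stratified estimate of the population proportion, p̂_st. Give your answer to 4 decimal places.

N = 1670; stratum weights W_h = N_h/N.
p̂_st = Σ W_h p̂_h = (580·0.400 + 270·0.519 + 270·0.311 + 550·0.525)/1670 = 0.44602

p̂_st ≈ 0.4460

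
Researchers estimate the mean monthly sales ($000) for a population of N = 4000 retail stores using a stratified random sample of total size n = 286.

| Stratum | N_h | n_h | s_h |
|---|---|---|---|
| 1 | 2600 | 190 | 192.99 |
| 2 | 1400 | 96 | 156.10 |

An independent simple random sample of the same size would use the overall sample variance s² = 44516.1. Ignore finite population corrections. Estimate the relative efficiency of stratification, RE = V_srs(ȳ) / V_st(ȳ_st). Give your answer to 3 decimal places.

V̂(ȳ_st) = Σ W_h² s_h²/n_h, with W_h = N_h/N and N = 4000:
  stratum 1: (2600/4000)²·192.99²/190 = 82.8214
  stratum 2: (1400/4000)²·156.10²/96 = 31.0936
V_st = 113.915
V_srs = s²/n = 44516.1/286 = 155.651
Relative efficiency = V_srs / V_st = 155.651/113.915 = 1.3664

RE ≈ 1.366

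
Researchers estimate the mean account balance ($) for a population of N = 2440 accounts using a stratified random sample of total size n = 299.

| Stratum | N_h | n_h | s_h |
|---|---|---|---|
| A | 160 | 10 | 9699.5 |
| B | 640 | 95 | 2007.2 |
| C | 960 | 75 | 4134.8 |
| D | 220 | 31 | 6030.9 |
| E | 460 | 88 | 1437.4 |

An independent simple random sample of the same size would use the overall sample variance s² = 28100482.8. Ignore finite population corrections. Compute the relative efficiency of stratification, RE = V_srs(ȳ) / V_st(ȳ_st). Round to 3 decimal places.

RE ≈ 1.056

V̂(ȳ_st) = Σ W_h² s_h²/n_h, with W_h = N_h/N and N = 2440:
  stratum A: (160/2440)²·9699.5²/10 = 40453.8
  stratum B: (640/2440)²·2007.2²/95 = 2917.68
  stratum C: (960/2440)²·4134.8²/75 = 35286.7
  stratum D: (220/2440)²·6030.9²/31 = 9538.24
  stratum E: (460/2440)²·1437.4²/88 = 834.466
V_st = 89030.8
V_srs = s²/n = 28100482.8/299 = 93981.5
Relative efficiency = V_srs / V_st = 93981.5/89030.8 = 1.0556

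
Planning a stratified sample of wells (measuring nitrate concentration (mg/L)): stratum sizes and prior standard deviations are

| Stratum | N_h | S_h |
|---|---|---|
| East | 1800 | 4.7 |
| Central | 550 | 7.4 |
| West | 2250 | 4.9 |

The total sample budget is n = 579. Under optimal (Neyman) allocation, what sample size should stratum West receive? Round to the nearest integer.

Neyman allocation: n_h = n · N_h S_h / Σ N_i S_i, with n = 579.
  stratum East: N_h·S_h = 1800·4.7 = 8460.00
  stratum Central: N_h·S_h = 550·7.4 = 4070.00
  stratum West: N_h·S_h = 2250·4.9 = 11025.00
Σ N_h S_h = 23555.00
n for stratum West = 579·11025.00/23555.00 = 271.003 → 271

271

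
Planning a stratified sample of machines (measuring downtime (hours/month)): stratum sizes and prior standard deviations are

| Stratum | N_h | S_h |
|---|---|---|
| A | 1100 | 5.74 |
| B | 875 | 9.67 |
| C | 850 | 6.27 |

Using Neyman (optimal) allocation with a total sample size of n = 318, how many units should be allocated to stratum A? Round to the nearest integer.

Neyman allocation: n_h = n · N_h S_h / Σ N_i S_i, with n = 318.
  stratum A: N_h·S_h = 1100·5.74 = 6314.00
  stratum B: N_h·S_h = 875·9.67 = 8461.25
  stratum C: N_h·S_h = 850·6.27 = 5329.50
Σ N_h S_h = 20104.75
n for stratum A = 318·6314.00/20104.75 = 99.870 → 100

100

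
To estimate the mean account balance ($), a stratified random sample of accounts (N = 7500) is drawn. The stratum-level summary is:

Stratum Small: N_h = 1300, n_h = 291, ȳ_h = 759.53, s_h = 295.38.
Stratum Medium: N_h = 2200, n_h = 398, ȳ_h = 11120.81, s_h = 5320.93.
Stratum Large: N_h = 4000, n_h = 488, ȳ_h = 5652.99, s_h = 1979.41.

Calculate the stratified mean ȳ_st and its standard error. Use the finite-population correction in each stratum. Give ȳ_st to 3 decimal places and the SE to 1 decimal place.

ȳ_st ≈ 6408.684, SE ≈ 83.8

ȳ_st = Σ W_h ȳ_h = (1300·759.53 + 2200·11120.81 + 4000·5652.99)/7500 = 6408.68413
V̂(ȳ_st) = Σ W_h² (1 − n_h/N_h) s_h²/n_h, with W_h = N_h/N and N = 7500:
  stratum Small: (1300/7500)²·(1 − 291/1300)·295.38²/291 = 6.99167
  stratum Medium: (2200/7500)²·(1 − 398/2200)·5320.93²/398 = 5013.57
  stratum Large: (4000/7500)²·(1 − 488/4000)·1979.41²/488 = 2005.14
V̂(ȳ_st) = 7025.7
SE(ȳ_st) = √7025.7 = 83.8194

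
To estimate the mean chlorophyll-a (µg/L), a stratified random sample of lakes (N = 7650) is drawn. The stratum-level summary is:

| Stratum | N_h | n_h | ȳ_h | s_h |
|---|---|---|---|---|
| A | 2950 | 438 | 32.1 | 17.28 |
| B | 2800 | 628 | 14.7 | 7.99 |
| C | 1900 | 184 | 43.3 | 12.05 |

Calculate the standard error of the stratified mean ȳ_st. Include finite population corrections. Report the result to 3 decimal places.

SE(ȳ_st) ≈ 0.375

V̂(ȳ_st) = Σ W_h² (1 − n_h/N_h) s_h²/n_h, with W_h = N_h/N and N = 7650:
  stratum A: (2950/7650)²·(1 − 438/2950)·17.28²/438 = 0.0863241
  stratum B: (2800/7650)²·(1 − 628/2800)·7.99²/628 = 0.010564
  stratum C: (1900/7650)²·(1 − 184/1900)·12.05²/184 = 0.0439647
V̂(ȳ_st) = 0.140853
SE(ȳ_st) = √0.140853 = 0.375304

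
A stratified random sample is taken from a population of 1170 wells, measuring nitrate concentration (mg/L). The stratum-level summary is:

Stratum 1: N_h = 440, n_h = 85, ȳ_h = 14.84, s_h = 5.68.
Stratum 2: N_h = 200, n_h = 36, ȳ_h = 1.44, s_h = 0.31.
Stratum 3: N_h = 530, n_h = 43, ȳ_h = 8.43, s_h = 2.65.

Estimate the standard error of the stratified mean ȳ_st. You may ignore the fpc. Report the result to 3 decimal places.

V̂(ȳ_st) = Σ W_h² s_h²/n_h, with W_h = N_h/N and N = 1170:
  stratum 1: (440/1170)²·5.68²/85 = 0.0536799
  stratum 2: (200/1170)²·0.31²/36 = 7.80026e-05
  stratum 3: (530/1170)²·2.65²/43 = 0.0335122
V̂(ȳ_st) = 0.0872701
SE(ȳ_st) = √0.0872701 = 0.295415

SE(ȳ_st) ≈ 0.295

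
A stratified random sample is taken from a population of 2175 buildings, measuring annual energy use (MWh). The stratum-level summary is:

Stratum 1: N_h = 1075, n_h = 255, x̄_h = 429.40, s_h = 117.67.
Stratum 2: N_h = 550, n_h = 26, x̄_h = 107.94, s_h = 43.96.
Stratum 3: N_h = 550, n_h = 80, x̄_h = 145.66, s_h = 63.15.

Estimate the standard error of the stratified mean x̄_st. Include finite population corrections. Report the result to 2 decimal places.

V̂(x̄_st) = Σ W_h² (1 − n_h/N_h) s_h²/n_h, with W_h = N_h/N and N = 2175:
  stratum 1: (1075/2175)²·(1 − 255/1075)·117.67²/255 = 10.118
  stratum 2: (550/2175)²·(1 − 26/550)·43.96²/26 = 4.52812
  stratum 3: (550/2175)²·(1 − 80/550)·63.15²/80 = 2.72395
V̂(x̄_st) = 17.3701
SE(x̄_st) = √17.3701 = 4.16774

SE(x̄_st) ≈ 4.17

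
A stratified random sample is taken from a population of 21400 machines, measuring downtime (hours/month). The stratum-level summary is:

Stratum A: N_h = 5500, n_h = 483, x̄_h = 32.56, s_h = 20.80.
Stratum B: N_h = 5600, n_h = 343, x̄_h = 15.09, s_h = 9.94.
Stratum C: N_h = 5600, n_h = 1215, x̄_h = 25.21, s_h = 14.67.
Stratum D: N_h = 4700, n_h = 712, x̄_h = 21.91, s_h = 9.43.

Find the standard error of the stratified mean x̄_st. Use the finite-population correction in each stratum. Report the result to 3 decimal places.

V̂(x̄_st) = Σ W_h² (1 − n_h/N_h) s_h²/n_h, with W_h = N_h/N and N = 21400:
  stratum A: (5500/21400)²·(1 − 483/5500)·20.80²/483 = 0.0539708
  stratum B: (5600/21400)²·(1 − 343/5600)·9.94²/343 = 0.0185173
  stratum C: (5600/21400)²·(1 − 1215/5600)·14.67²/1215 = 0.0094976
  stratum D: (4700/21400)²·(1 − 712/4700)·9.43²/712 = 0.00511174
V̂(x̄_st) = 0.0870974
SE(x̄_st) = √0.0870974 = 0.295123

SE(x̄_st) ≈ 0.295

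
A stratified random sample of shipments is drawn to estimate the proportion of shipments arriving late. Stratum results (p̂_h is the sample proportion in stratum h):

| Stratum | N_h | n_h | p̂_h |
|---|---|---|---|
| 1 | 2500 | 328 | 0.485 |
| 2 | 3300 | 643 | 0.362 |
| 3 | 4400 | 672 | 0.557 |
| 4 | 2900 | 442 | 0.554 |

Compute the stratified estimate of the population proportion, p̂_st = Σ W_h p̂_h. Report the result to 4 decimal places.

N = 13100; stratum weights W_h = N_h/N.
p̂_st = Σ W_h p̂_h = (2500·0.485 + 3300·0.362 + 4400·0.557 + 2900·0.554)/13100 = 0.49347

p̂_st ≈ 0.4935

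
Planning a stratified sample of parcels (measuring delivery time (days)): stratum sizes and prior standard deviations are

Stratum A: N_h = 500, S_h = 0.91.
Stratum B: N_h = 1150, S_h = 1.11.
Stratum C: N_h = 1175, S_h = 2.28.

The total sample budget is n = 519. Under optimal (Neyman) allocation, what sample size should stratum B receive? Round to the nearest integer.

150

Neyman allocation: n_h = n · N_h S_h / Σ N_i S_i, with n = 519.
  stratum A: N_h·S_h = 500·0.91 = 455.00
  stratum B: N_h·S_h = 1150·1.11 = 1276.50
  stratum C: N_h·S_h = 1175·2.28 = 2679.00
Σ N_h S_h = 4410.50
n for stratum B = 519·1276.50/4410.50 = 150.211 → 150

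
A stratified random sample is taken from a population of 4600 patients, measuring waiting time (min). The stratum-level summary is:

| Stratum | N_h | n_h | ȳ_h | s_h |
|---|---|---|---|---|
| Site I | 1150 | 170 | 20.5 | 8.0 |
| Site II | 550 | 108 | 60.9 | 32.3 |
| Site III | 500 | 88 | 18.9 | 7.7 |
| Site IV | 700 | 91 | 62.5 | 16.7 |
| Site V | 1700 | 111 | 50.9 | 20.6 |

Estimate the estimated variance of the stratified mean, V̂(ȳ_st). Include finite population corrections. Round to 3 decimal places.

V̂(ȳ_st) = Σ W_h² (1 − n_h/N_h) s_h²/n_h, with W_h = N_h/N and N = 4600:
  stratum Site I: (1150/4600)²·(1 − 170/1150)·8.0²/170 = 0.0200512
  stratum Site II: (550/4600)²·(1 − 108/550)·32.3²/108 = 0.110981
  stratum Site III: (500/4600)²·(1 − 88/500)·7.7²/88 = 0.00655919
  stratum Site IV: (700/4600)²·(1 − 91/700)·16.7²/91 = 0.0617435
  stratum Site V: (1700/4600)²·(1 − 111/1700)·20.6²/111 = 0.488055
V̂(ȳ_st) = 0.68739

V̂(ȳ_st) ≈ 0.687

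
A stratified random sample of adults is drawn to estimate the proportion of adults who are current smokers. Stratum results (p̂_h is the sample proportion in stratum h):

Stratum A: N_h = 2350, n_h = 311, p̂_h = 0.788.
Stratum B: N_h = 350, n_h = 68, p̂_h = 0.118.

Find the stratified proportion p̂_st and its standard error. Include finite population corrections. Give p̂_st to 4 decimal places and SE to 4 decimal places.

p̂_st ≈ 0.7011, SE ≈ 0.0194

N = 2700; stratum weights W_h = N_h/N.
p̂_st = Σ W_h p̂_h = (2350·0.788 + 350·0.118)/2700 = 0.70115
V̂(p̂_st) = Σ W_h² (1 − n_h/N_h) p̂_h(1−p̂_h)/(n_h−1):
  stratum A: (2350/2700)²·(1 − 311/2350)·0.788·0.212/310 = 0.000354208
  stratum B: (350/2700)²·(1 − 68/350)·0.118·0.882/67 = 2.10313e-05
V̂(p̂_st) = 0.000375239; SE = √V̂ = 0.0193711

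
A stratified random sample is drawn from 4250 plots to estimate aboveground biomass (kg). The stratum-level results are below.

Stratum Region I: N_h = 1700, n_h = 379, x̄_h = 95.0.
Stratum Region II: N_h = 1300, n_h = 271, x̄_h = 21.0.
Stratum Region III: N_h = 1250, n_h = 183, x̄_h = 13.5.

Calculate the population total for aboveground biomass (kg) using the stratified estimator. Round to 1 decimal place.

τ̂_st ≈ 205675.0

τ̂_st = Σ N_h x̄_h = 1700·95.0 + 1300·21.0 + 1250·13.5 = 205675.0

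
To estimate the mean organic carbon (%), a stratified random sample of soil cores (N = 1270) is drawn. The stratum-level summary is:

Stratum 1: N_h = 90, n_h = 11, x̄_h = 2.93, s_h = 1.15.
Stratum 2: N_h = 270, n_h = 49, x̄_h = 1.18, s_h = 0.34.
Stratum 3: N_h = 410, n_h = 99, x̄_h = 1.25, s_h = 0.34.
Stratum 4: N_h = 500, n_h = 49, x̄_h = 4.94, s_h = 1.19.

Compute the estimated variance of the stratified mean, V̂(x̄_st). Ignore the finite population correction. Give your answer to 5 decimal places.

V̂(x̄_st) ≈ 0.00531

V̂(x̄_st) = Σ W_h² s_h²/n_h, with W_h = N_h/N and N = 1270:
  stratum 1: (90/1270)²·1.15²/11 = 0.000603783
  stratum 2: (270/1270)²·0.34²/49 = 0.000106631
  stratum 3: (410/1270)²·0.34²/99 = 0.000121698
  stratum 4: (500/1270)²·1.19²/49 = 0.00447951
V̂(x̄_st) = 0.00531162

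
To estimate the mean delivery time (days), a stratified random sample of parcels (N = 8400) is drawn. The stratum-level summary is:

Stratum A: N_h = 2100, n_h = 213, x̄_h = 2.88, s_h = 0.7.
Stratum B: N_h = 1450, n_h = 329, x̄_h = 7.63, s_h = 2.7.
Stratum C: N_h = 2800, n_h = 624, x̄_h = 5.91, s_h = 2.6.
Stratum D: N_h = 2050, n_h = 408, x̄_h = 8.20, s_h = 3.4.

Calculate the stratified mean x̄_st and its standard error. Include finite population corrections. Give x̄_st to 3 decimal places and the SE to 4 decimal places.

x̄_st ≈ 6.008, SE ≈ 0.0541

x̄_st = Σ W_h x̄_h = (2100·2.88 + 1450·7.63 + 2800·5.91 + 2050·8.20)/8400 = 6.00827
V̂(x̄_st) = Σ W_h² (1 − n_h/N_h) s_h²/n_h, with W_h = N_h/N and N = 8400:
  stratum A: (2100/8400)²·(1 − 213/2100)·0.7²/213 = 0.000129196
  stratum B: (1450/8400)²·(1 − 329/1450)·2.7²/329 = 0.000510442
  stratum C: (2800/8400)²·(1 − 624/2800)·2.6²/624 = 0.00093545
  stratum D: (2050/8400)²·(1 − 408/2050)·3.4²/408 = 0.00135166
V̂(x̄_st) = 0.00292674
SE(x̄_st) = √0.00292674 = 0.0540994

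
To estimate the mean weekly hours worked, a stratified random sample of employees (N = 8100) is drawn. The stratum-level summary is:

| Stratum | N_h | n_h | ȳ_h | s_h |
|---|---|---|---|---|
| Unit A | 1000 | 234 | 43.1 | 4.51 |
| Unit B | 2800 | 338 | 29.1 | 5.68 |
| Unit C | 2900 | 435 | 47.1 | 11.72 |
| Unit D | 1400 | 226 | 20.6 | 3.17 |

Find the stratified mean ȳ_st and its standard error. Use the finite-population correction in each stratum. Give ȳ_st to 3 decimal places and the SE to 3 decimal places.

ȳ_st = Σ W_h ȳ_h = (1000·43.1 + 2800·29.1 + 2900·47.1 + 1400·20.6)/8100 = 35.80370
V̂(ȳ_st) = Σ W_h² (1 − n_h/N_h) s_h²/n_h, with W_h = N_h/N and N = 8100:
  stratum Unit A: (1000/8100)²·(1 − 234/1000)·4.51²/234 = 0.00101484
  stratum Unit B: (2800/8100)²·(1 − 338/2800)·5.68²/338 = 0.010029
  stratum Unit C: (2900/8100)²·(1 − 435/2900)·11.72²/435 = 0.0344042
  stratum Unit D: (1400/8100)²·(1 − 226/1400)·3.17²/226 = 0.00111387
V̂(ȳ_st) = 0.0465618
SE(ȳ_st) = √0.0465618 = 0.215782

ȳ_st ≈ 35.804, SE ≈ 0.216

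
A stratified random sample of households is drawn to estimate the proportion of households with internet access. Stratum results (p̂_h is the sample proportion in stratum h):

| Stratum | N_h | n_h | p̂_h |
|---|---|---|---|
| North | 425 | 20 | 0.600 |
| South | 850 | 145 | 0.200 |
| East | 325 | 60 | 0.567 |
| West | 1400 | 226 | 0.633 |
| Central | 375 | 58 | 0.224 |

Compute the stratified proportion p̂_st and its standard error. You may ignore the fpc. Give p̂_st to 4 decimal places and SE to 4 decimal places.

p̂_st ≈ 0.4680, SE ≈ 0.0229

N = 3375; stratum weights W_h = N_h/N.
p̂_st = Σ W_h p̂_h = (425·0.600 + 850·0.200 + 325·0.567 + 1400·0.633 + 375·0.224)/3375 = 0.46799
V̂(p̂_st) = Σ W_h² p̂_h(1−p̂_h)/(n_h−1):
  stratum North: (425/3375)²·0.600·0.400/19 = 0.000200303
  stratum South: (850/3375)²·0.200·0.800/144 = 7.04771e-05
  stratum East: (325/3375)²·0.567·0.433/59 = 3.85867e-05
  stratum West: (1400/3375)²·0.633·0.367/225 = 0.000177663
  stratum Central: (375/3375)²·0.224·0.776/57 = 3.76487e-05
V̂(p̂_st) = 0.000524678; SE = √V̂ = 0.0229059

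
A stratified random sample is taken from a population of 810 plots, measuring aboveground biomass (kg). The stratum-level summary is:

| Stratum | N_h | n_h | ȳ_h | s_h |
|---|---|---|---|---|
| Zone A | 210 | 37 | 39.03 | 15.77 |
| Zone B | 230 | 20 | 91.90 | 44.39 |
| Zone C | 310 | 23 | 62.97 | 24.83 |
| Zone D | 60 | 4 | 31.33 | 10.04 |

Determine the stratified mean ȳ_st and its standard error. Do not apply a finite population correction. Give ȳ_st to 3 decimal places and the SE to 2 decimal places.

ȳ_st ≈ 62.634, SE ≈ 3.53

ȳ_st = Σ W_h ȳ_h = (210·39.03 + 230·91.90 + 310·62.97 + 60·31.33)/810 = 62.63432
V̂(ȳ_st) = Σ W_h² s_h²/n_h, with W_h = N_h/N and N = 810:
  stratum Zone A: (210/810)²·15.77²/37 = 0.451783
  stratum Zone B: (230/810)²·44.39²/20 = 7.94376
  stratum Zone C: (310/810)²·24.83²/23 = 3.92626
  stratum Zone D: (60/810)²·10.04²/4 = 0.138274
V̂(ȳ_st) = 12.4601
SE(ȳ_st) = √12.4601 = 3.52988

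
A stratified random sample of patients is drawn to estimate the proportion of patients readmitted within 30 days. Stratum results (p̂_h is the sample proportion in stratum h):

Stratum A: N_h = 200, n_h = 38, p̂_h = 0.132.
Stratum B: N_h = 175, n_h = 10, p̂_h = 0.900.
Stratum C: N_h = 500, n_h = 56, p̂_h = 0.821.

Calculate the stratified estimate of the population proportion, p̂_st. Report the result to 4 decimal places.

N = 875; stratum weights W_h = N_h/N.
p̂_st = Σ W_h p̂_h = (200·0.132 + 175·0.900 + 500·0.821)/875 = 0.67931

p̂_st ≈ 0.6793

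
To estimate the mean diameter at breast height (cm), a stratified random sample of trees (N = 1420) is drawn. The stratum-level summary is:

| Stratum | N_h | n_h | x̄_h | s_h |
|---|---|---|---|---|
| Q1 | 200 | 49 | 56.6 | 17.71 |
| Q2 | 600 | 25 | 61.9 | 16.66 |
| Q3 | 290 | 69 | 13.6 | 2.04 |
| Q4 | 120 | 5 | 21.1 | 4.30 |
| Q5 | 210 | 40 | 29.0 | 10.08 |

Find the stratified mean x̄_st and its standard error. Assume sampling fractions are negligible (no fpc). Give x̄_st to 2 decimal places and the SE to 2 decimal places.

x̄_st ≈ 42.98, SE ≈ 1.48

x̄_st = Σ W_h x̄_h = (200·56.6 + 600·61.9 + 290·13.6 + 120·21.1 + 210·29.0)/1420 = 42.97606
V̂(x̄_st) = Σ W_h² s_h²/n_h, with W_h = N_h/N and N = 1420:
  stratum Q1: (200/1420)²·17.71²/49 = 0.126977
  stratum Q2: (600/1420)²·16.66²/25 = 1.98215
  stratum Q3: (290/1420)²·2.04²/69 = 0.00251554
  stratum Q4: (120/1420)²·4.30²/5 = 0.026409
  stratum Q5: (210/1420)²·10.08²/40 = 0.055555
V̂(x̄_st) = 2.1936
SE(x̄_st) = √2.1936 = 1.48108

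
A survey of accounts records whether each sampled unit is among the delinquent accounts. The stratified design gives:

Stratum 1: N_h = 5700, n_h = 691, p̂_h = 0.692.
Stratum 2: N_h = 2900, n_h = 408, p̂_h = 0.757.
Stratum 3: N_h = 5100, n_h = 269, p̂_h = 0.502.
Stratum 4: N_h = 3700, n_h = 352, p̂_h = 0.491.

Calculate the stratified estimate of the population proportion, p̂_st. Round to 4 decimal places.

N = 17400; stratum weights W_h = N_h/N.
p̂_st = Σ W_h p̂_h = (5700·0.692 + 2900·0.757 + 5100·0.502 + 3700·0.491)/17400 = 0.60440

p̂_st ≈ 0.6044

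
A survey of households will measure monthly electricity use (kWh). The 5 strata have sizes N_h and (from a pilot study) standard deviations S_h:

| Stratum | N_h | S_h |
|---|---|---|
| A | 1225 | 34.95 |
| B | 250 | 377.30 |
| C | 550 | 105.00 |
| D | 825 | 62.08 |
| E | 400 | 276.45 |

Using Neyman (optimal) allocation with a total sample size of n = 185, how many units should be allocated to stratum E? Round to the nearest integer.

Neyman allocation: n_h = n · N_h S_h / Σ N_i S_i, with n = 185.
  stratum A: N_h·S_h = 1225·34.95 = 42813.75
  stratum B: N_h·S_h = 250·377.30 = 94325.00
  stratum C: N_h·S_h = 550·105.00 = 57750.00
  stratum D: N_h·S_h = 825·62.08 = 51216.00
  stratum E: N_h·S_h = 400·276.45 = 110580.00
Σ N_h S_h = 356684.75
n for stratum E = 185·110580.00/356684.75 = 57.354 → 57

57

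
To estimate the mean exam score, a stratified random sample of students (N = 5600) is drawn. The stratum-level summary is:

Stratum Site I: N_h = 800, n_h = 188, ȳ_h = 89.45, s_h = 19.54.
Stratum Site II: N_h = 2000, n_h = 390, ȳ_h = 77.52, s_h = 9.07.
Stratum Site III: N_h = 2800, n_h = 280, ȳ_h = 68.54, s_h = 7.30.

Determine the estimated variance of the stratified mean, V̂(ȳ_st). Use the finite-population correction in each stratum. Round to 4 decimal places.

V̂(ȳ_st) = Σ W_h² (1 − n_h/N_h) s_h²/n_h, with W_h = N_h/N and N = 5600:
  stratum Site I: (800/5600)²·(1 − 188/800)·19.54²/188 = 0.0317071
  stratum Site II: (2000/5600)²·(1 − 390/2000)·9.07²/390 = 0.0216586
  stratum Site III: (2800/5600)²·(1 − 280/2800)·7.30²/280 = 0.0428223
V̂(ȳ_st) = 0.096188

V̂(ȳ_st) ≈ 0.0962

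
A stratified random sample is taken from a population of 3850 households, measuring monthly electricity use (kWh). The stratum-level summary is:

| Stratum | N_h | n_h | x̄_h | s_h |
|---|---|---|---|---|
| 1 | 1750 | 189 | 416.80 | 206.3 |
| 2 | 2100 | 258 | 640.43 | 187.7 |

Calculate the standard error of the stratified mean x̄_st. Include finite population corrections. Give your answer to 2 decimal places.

V̂(x̄_st) = Σ W_h² (1 − n_h/N_h) s_h²/n_h, with W_h = N_h/N and N = 3850:
  stratum 1: (1750/3850)²·(1 − 189/1750)·206.3²/189 = 41.5008
  stratum 2: (2100/3850)²·(1 − 258/2100)·187.7²/258 = 35.6366
V̂(x̄_st) = 77.1374
SE(x̄_st) = √77.1374 = 8.78279

SE(x̄_st) ≈ 8.78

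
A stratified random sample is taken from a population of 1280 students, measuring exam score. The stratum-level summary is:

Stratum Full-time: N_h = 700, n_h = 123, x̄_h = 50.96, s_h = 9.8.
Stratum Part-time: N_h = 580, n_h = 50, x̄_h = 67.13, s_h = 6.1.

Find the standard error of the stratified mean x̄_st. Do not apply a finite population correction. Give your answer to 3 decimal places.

SE(x̄_st) ≈ 0.622

V̂(x̄_st) = Σ W_h² s_h²/n_h, with W_h = N_h/N and N = 1280:
  stratum Full-time: (700/1280)²·9.8²/123 = 0.23352
  stratum Part-time: (580/1280)²·6.1²/50 = 0.152801
V̂(x̄_st) = 0.38632
SE(x̄_st) = √0.38632 = 0.621547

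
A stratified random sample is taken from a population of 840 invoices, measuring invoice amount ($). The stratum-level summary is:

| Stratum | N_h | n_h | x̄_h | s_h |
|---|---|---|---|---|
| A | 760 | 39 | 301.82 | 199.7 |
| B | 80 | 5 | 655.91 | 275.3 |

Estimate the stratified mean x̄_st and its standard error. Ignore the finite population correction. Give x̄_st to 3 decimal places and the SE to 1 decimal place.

x̄_st = Σ W_h x̄_h = (760·301.82 + 80·655.91)/840 = 335.54286
V̂(x̄_st) = Σ W_h² s_h²/n_h, with W_h = N_h/N and N = 840:
  stratum A: (760/840)²·199.7²/39 = 837.067
  stratum B: (80/840)²·275.3²/5 = 137.488
V̂(x̄_st) = 974.555
SE(x̄_st) = √974.555 = 31.2179

x̄_st ≈ 335.543, SE ≈ 31.2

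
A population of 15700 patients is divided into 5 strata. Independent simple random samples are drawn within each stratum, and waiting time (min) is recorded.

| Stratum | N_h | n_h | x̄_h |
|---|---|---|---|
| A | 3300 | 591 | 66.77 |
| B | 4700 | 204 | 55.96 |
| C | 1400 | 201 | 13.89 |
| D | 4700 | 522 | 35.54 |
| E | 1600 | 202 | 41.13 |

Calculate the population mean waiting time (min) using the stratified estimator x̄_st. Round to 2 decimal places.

N = Σ N_h = 15700. Stratum weights W_h = N_h/N.
x̄_st = (3300·66.77 + 4700·55.96 + 1400·13.89 + 4700·35.54 + 1600·41.13) / 15700 = 46.8564

x̄_st ≈ 46.86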